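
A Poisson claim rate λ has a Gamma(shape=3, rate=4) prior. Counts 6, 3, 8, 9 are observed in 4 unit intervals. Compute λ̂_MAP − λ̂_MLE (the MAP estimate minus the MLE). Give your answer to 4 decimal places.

Σxᵢ = 26. Posterior is Gamma(29, 8); MAP = (29−1)/8 = 28/8 ≈ 3.50000.
MLE = x̄ = 26/4 ≈ 6.50000.
Difference = 28/8 − 26/4 = -3 ≈ -3.0000.

MAP − MLE = -3.0000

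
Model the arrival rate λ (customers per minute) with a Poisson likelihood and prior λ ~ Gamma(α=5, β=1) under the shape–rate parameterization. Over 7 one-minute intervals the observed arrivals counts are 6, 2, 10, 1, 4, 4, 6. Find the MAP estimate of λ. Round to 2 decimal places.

λ̂_MAP = 4.63

Σxᵢ = 6+2+10+1+4+4+6 = 33, with n = 7.
Posterior ∝ λ^4e^(−1λ) · λ^33e^(−7λ) = λ^37e^(−8λ), i.e. Gamma(shape=38, rate=8).
The mode of a Gamma(a, b) with a ≥ 1 (shape–rate) is (a−1)/b = 37/8 ≈ 4.63.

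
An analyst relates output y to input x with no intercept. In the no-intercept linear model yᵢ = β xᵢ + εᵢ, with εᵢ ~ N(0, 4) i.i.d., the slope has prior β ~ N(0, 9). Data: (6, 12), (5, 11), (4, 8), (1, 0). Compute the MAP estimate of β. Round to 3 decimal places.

log p(β | y) = −Σ(yᵢ − βxᵢ)²/(2·4) − β²/(2·9) + const.
Setting the derivative to zero: Σxᵢ(yᵢ − βxᵢ)/4 − β/9 = 0, so β = Σxᵢyᵢ / (Σxᵢ² + σ²/τ²).
Σxᵢyᵢ = 6·12 + 5·11 + 4·8 + 1·0 = 159; Σxᵢ² = 78; σ²/τ² = 4/9.
β̂_MAP = 159 / (78 + 4/9) = 159/(706/9) = 1431/706 ≈ 2.027.

β̂_MAP = 2.027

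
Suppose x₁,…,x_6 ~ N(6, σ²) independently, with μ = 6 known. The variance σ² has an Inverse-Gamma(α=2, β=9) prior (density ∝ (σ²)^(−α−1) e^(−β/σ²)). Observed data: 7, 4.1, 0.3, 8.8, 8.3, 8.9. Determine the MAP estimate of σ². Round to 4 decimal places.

Sum of squared deviations about the known mean: SS = (7−6)² + (4.1−6)² + (0.3−6)² + (8.8−6)² + (8.3−6)² + (8.9−6)² = 58.64.
The Normal likelihood contributes (σ²)^(−n/2) exp(−SS/(2σ²)), so the posterior is Inverse-Gamma(α + n/2, β + SS/2) = Inverse-Gamma(5, 38.32).
The mode of Inverse-Gamma(a, b) is b/(a+1) = 38.32/6 ≈ 6.3867.

σ̂²_MAP = 6.3867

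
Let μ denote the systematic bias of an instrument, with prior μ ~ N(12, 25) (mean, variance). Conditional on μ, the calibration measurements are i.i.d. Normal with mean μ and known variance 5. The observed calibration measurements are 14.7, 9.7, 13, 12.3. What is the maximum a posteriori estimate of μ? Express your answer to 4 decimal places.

n = 4; x̄ = (14.7 + 9.7 + 13 + 12.3)/4 = 49.7/4 = 12.425.
For a Normal prior and Normal likelihood with known variance, the posterior is Normal; its mode equals its mean, the precision-weighted average.
Prior precision 1/σ₀² = 1/25 = 0.04; data precision n/σ² = 4/5 = 0.8.
μ̂ = (0.04·12 + 0.8·12.425) / (0.04 + 0.8) = 10.42/0.84 = 521/42 ≈ 12.4048.

μ̂_MAP = 12.4048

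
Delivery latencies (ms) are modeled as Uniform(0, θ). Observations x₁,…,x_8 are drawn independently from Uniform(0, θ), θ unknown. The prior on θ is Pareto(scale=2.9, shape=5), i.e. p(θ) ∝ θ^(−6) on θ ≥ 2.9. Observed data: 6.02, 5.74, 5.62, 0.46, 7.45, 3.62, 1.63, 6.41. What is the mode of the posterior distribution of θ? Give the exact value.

The Uniform(0, θ) likelihood is θ^(−n) for θ ≥ max(xᵢ), zero otherwise. Here max(xᵢ) = 7.45.
Posterior ∝ θ^(−6) · θ^(−8) = θ^(−14) on θ ≥ max(2.9, 7.45) = 7.45.
This density is strictly decreasing in θ, so the posterior mode lies at the lower boundary of the support.

θ̂_MAP = 7.45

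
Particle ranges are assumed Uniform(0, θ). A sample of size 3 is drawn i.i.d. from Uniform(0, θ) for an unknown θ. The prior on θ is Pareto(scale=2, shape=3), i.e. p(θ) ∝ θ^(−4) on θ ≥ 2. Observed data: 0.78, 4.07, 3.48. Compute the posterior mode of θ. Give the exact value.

The Uniform(0, θ) likelihood is θ^(−n) for θ ≥ max(xᵢ), zero otherwise. Here max(xᵢ) = 4.07.
Posterior ∝ θ^(−4) · θ^(−3) = θ^(−7) on θ ≥ max(2, 4.07) = 4.07.
This density is strictly decreasing in θ, so the posterior mode lies at the lower boundary of the support.

θ̂_MAP = 4.07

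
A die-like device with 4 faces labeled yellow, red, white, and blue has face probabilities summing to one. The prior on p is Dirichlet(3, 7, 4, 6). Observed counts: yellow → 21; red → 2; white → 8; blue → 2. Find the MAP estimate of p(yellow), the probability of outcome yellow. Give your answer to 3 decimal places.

The posterior is Dirichlet(αᵢ + nᵢ) = Dirichlet(24, 9, 12, 8).
For a Dirichlet(a₁,…,a_K) with all aᵢ > 1, the mode has j-th component (aⱼ − 1)/(Σaᵢ − K).
Here Σaᵢ = 53 and K = 4, so p(yellow) = (24 − 1)/(53 − 4) = 23/49 ≈ 0.469.

MAP estimate of p(yellow) = 0.469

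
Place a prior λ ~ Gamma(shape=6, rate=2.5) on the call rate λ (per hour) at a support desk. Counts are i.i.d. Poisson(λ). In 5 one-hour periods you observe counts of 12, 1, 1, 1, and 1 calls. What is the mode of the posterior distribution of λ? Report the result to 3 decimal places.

λ̂_MAP = 2.800

Σxᵢ = 12+1+1+1+1 = 16, with n = 5.
Posterior ∝ λ^5e^(−2.5λ) · λ^16e^(−5λ) = λ^21e^(−7.5λ), i.e. Gamma(shape=22, rate=7.5).
The mode of a Gamma(a, b) with a ≥ 1 (shape–rate) is (a−1)/b = 21/7.5 ≈ 2.800.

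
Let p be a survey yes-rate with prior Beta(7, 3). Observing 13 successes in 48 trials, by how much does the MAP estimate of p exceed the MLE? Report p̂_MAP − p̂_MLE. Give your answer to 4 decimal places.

MAP − MLE = 0.0685

Posterior is Beta(20, 38); MAP = (20−1)/(58−2) = 19/56 ≈ 0.33929.
MLE ignores the prior: p̂_MLE = k/n = 13/48 ≈ 0.27083.
Difference = 19/56 − 13/48 = 23/336 ≈ 0.0685.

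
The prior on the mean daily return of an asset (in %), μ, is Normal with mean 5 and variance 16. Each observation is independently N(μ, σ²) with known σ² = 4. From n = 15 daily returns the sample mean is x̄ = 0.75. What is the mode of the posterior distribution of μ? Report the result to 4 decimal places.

n = 15, x̄ = 0.75.
For a Normal prior and Normal likelihood with known variance, the posterior is Normal; its mode equals its mean, the precision-weighted average.
Prior precision 1/σ₀² = 1/16 = 0.0625; data precision n/σ² = 15/4 = 3.75.
μ̂ = (0.0625·5 + 3.75·0.75) / (0.0625 + 3.75) = 3.125/3.8125 = 50/61 ≈ 0.8197.

μ̂_MAP = 0.8197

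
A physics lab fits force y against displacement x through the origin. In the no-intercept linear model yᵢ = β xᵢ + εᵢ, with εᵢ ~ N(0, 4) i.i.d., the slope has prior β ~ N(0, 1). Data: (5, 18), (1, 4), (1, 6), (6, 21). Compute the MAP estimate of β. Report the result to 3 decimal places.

β̂_MAP = 3.373

log p(β | y) = −Σ(yᵢ − βxᵢ)²/(2·4) − β²/(2·1) + const.
Setting the derivative to zero: Σxᵢ(yᵢ − βxᵢ)/4 − β/1 = 0, so β = Σxᵢyᵢ / (Σxᵢ² + σ²/τ²).
Σxᵢyᵢ = 5·18 + 1·4 + 1·6 + 6·21 = 226; Σxᵢ² = 63; σ²/τ² = 4.
β̂_MAP = 226 / (63 + 4) = 226/67 ≈ 3.373.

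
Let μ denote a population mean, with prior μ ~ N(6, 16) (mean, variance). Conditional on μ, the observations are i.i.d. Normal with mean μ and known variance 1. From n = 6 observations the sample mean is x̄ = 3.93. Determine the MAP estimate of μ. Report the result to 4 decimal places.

μ̂_MAP = 3.9513

n = 6, x̄ = 3.93.
For a Normal prior and Normal likelihood with known variance, the posterior is Normal; its mode equals its mean, the precision-weighted average.
Prior precision 1/σ₀² = 1/16 = 0.0625; data precision n/σ² = 6/1 = 6.
μ̂ = (0.0625·6 + 6·3.93) / (0.0625 + 6) = 23.955/6.0625 = 9582/2425 ≈ 3.9513.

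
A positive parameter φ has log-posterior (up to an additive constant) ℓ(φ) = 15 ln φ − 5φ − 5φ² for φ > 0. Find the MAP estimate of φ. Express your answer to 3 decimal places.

ℓ'(φ) = 15/φ − 5 − 10φ. Setting this to zero and multiplying by φ: 10φ² + 5φ − 15 = 0.
φ = (−5 + √(5² + 4·10·15)) / (2·10) = (−5 + √625) / 20 = (−5 + 25)/20 = 1.
ℓ''(φ) = −15/φ² − 10 < 0, confirming a maximum.

φ̂_MAP = 1.000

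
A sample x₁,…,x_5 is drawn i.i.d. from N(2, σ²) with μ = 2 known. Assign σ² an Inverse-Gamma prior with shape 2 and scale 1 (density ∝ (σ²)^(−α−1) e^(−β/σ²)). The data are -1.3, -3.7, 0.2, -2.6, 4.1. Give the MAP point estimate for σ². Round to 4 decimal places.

σ̂²_MAP = 6.7445

Sum of squared deviations about the known mean: SS = (-1.3−2)² + (-3.7−2)² + (0.2−2)² + (-2.6−2)² + (4.1−2)² = 72.19.
The Normal likelihood contributes (σ²)^(−n/2) exp(−SS/(2σ²)), so the posterior is Inverse-Gamma(α + n/2, β + SS/2) = Inverse-Gamma(4.5, 37.095).
The mode of Inverse-Gamma(a, b) is b/(a+1) = 37.095/5.5 ≈ 6.7445.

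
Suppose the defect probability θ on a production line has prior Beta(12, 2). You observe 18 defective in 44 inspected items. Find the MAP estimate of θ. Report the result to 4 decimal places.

Prior: Beta(12, 2).
Data: 18 successes in 44 trials. The binomial likelihood contributes θ^18(1−θ)^26, so the posterior is Beta(12+18, 2+26) = Beta(30, 28).
For Beta(a, b) with a, b > 1 the mode is (a−1)/(a+b−2) = 29/56 ≈ 0.5179.

θ̂_MAP = 0.5179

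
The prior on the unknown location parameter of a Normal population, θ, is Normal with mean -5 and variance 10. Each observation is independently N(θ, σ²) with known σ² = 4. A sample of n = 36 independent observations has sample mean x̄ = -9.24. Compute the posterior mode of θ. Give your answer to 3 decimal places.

θ̂_MAP = -9.193

n = 36, x̄ = -9.24.
For a Normal prior and Normal likelihood with known variance, the posterior is Normal; its mode equals its mean, the precision-weighted average.
Prior precision 1/σ₀² = 1/10 = 0.1; data precision n/σ² = 36/4 = 9.
θ̂ = (0.1·(-5) + 9·(-9.24)) / (0.1 + 9) = (-83.66)/9.1 = -4183/455 ≈ -9.193.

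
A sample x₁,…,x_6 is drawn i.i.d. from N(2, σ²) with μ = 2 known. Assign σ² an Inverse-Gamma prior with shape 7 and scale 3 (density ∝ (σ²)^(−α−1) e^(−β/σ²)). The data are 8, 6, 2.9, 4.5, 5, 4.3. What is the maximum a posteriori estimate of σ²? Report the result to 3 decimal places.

σ̂²_MAP = 3.607

Sum of squared deviations about the known mean: SS = (8−2)² + (6−2)² + (2.9−2)² + (4.5−2)² + (5−2)² + (4.3−2)² = 73.35.
The Normal likelihood contributes (σ²)^(−n/2) exp(−SS/(2σ²)), so the posterior is Inverse-Gamma(α + n/2, β + SS/2) = Inverse-Gamma(10, 39.675).
The mode of Inverse-Gamma(a, b) is b/(a+1) = 39.675/11 ≈ 3.607.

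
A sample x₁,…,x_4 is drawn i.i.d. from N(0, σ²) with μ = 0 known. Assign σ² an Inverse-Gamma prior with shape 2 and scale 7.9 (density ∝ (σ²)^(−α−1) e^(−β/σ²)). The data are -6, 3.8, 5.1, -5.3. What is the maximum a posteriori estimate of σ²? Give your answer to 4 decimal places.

Sum of squared deviations about the known mean: SS = (-6−0)² + (3.8−0)² + (5.1−0)² + (-5.3−0)² = 104.54.
The Normal likelihood contributes (σ²)^(−n/2) exp(−SS/(2σ²)), so the posterior is Inverse-Gamma(α + n/2, β + SS/2) = Inverse-Gamma(4, 60.17).
The mode of Inverse-Gamma(a, b) is b/(a+1) = 60.17/5 ≈ 12.0340.

σ̂²_MAP = 12.0340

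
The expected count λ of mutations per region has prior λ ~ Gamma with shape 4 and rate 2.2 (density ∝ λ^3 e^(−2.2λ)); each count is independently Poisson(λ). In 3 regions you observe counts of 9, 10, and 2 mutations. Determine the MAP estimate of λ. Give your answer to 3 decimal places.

Σxᵢ = 9+10+2 = 21, with n = 3.
Posterior ∝ λ^3e^(−2.2λ) · λ^21e^(−3λ) = λ^24e^(−5.2λ), i.e. Gamma(shape=25, rate=5.2).
The mode of a Gamma(a, b) with a ≥ 1 (shape–rate) is (a−1)/b = 24/5.2 ≈ 4.615.

λ̂_MAP = 4.615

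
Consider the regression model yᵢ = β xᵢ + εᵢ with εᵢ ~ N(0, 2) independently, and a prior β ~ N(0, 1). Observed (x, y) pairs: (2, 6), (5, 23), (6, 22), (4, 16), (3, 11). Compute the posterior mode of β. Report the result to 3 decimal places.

log p(β | y) = −Σ(yᵢ − βxᵢ)²/(2·2) − β²/(2·1) + const.
Setting the derivative to zero: Σxᵢ(yᵢ − βxᵢ)/2 − β/1 = 0, so β = Σxᵢyᵢ / (Σxᵢ² + σ²/τ²).
Σxᵢyᵢ = 2·6 + 5·23 + 6·22 + 4·16 + 3·11 = 356; Σxᵢ² = 90; σ²/τ² = 2.
β̂_MAP = 356 / (90 + 2) = 356/92 ≈ 3.870.

β̂_MAP = 3.870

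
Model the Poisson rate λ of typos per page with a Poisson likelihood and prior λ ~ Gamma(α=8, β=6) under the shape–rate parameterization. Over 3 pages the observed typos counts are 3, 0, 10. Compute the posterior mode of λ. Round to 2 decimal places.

Σxᵢ = 3+0+10 = 13, with n = 3.
Posterior ∝ λ^7e^(−6λ) · λ^13e^(−3λ) = λ^20e^(−9λ), i.e. Gamma(shape=21, rate=9).
The mode of a Gamma(a, b) with a ≥ 1 (shape–rate) is (a−1)/b = 20/9 ≈ 2.22.

λ̂_MAP = 2.22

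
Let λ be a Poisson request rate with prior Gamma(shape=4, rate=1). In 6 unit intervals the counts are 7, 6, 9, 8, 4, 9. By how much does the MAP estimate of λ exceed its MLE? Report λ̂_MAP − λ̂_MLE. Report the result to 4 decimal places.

MAP − MLE = -0.5952

Σxᵢ = 43. Posterior is Gamma(47, 7); MAP = (47−1)/7 = 46/7 ≈ 6.57143.
MLE = x̄ = 43/6 ≈ 7.16667.
Difference = 46/7 − 43/6 = -25/42 ≈ -0.5952.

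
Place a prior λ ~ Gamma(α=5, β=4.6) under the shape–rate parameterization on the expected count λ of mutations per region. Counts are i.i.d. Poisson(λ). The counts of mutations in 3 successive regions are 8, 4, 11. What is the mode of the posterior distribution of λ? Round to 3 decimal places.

Σxᵢ = 8+4+11 = 23, with n = 3.
Posterior ∝ λ^4e^(−4.6λ) · λ^23e^(−3λ) = λ^27e^(−7.6λ), i.e. Gamma(shape=28, rate=7.6).
The mode of a Gamma(a, b) with a ≥ 1 (shape–rate) is (a−1)/b = 27/7.6 ≈ 3.553.

λ̂_MAP = 3.553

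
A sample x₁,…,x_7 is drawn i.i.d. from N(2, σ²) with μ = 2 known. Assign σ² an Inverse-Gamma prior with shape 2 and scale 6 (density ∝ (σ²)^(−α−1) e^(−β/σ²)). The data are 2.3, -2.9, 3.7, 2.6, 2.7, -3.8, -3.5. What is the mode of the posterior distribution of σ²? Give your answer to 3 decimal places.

σ̂²_MAP = 7.979

Sum of squared deviations about the known mean: SS = (2.3−2)² + (-2.9−2)² + (3.7−2)² + (2.6−2)² + (2.7−2)² + (-3.8−2)² + (-3.5−2)² = 91.73.
The Normal likelihood contributes (σ²)^(−n/2) exp(−SS/(2σ²)), so the posterior is Inverse-Gamma(α + n/2, β + SS/2) = Inverse-Gamma(5.5, 51.865).
The mode of Inverse-Gamma(a, b) is b/(a+1) = 51.865/6.5 ≈ 7.979.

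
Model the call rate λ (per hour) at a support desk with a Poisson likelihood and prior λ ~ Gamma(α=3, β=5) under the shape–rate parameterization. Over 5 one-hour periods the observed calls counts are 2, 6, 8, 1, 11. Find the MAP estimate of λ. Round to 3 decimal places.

Σxᵢ = 2+6+8+1+11 = 28, with n = 5.
Posterior ∝ λ^2e^(−5λ) · λ^28e^(−5λ) = λ^30e^(−10λ), i.e. Gamma(shape=31, rate=10).
The mode of a Gamma(a, b) with a ≥ 1 (shape–rate) is (a−1)/b = 30/10 ≈ 3.000.

λ̂_MAP = 3.000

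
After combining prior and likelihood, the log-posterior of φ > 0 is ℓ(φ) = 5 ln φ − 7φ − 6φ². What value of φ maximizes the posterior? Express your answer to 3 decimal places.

ℓ'(φ) = 5/φ − 7 − 12φ. Setting this to zero and multiplying by φ: 12φ² + 7φ − 5 = 0.
φ = (−7 + √(7² + 4·12·5)) / (2·12) = (−7 + √289) / 24 = (−7 + 17)/24 = 5/12.
ℓ''(φ) = −5/φ² − 12 < 0, confirming a maximum.

φ̂_MAP = 0.417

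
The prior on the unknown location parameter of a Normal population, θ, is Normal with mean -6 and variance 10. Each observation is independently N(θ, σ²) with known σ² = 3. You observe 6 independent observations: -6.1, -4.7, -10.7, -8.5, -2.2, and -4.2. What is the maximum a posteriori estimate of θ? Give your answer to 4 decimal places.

θ̂_MAP = -6.0635

n = 6; x̄ = ((-6.1) + (-4.7) + (-10.7) + (-8.5) + (-2.2) + (-4.2))/6 = -36.4/6 = -91/15 ≈ -6.0667.
For a Normal prior and Normal likelihood with known variance, the posterior is Normal; its mode equals its mean, the precision-weighted average.
Prior precision 1/σ₀² = 1/10 = 0.1; data precision n/σ² = 6/3 = 2.
θ̂ = (0.1·(-6) + 2·(-91/15)) / (0.1 + 2) = (-191/15)/2.1 = -382/63 ≈ -6.0635.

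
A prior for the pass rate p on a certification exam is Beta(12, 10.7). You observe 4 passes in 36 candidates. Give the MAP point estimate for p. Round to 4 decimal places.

p̂_MAP = 0.2646

Prior: Beta(12, 10.7).
Data: 4 successes in 36 trials. The binomial likelihood contributes p^4(1−p)^32, so the posterior is Beta(12+4, 10.7+32) = Beta(16, 42.7).
For Beta(a, b) with a, b > 1 the mode is (a−1)/(a+b−2) = 15/56.7 ≈ 0.2646.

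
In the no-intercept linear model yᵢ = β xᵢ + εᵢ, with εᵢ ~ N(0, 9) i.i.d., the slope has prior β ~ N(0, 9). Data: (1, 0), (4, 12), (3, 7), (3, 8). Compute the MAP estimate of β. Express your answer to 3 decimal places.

β̂_MAP = 2.583

log p(β | y) = −Σ(yᵢ − βxᵢ)²/(2·9) − β²/(2·9) + const.
Setting the derivative to zero: Σxᵢ(yᵢ − βxᵢ)/9 − β/9 = 0, so β = Σxᵢyᵢ / (Σxᵢ² + σ²/τ²).
Σxᵢyᵢ = 1·0 + 4·12 + 3·7 + 3·8 = 93; Σxᵢ² = 35; σ²/τ² = 1.
β̂_MAP = 93 / (35 + 1) = 93/36 ≈ 2.583.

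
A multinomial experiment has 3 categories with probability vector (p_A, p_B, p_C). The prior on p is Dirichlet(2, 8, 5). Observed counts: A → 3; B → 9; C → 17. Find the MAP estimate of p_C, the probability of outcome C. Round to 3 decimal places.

The posterior is Dirichlet(αᵢ + nᵢ) = Dirichlet(5, 17, 22).
For a Dirichlet(a₁,…,a_K) with all aᵢ > 1, the mode has j-th component (aⱼ − 1)/(Σaᵢ − K).
Here Σaᵢ = 44 and K = 3, so p_C = (22 − 1)/(44 − 3) = 21/41 ≈ 0.512.

MAP estimate of p_C = 0.512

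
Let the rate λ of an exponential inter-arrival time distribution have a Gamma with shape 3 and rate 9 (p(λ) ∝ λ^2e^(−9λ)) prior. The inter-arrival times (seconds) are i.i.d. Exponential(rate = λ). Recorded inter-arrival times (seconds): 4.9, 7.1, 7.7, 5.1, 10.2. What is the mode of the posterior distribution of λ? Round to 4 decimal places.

The Exponential(rate=λ) likelihood is ∝ λ^n e^(−λΣtᵢ). Here n = 5 and Σtᵢ = 4.9 + 7.1 + 7.7 + 5.1 + 10.2 = 35.
Posterior ∝ λ^2e^(−9λ) · λ^5e^(−35λ) = λ^7e^(−44λ), i.e. Gamma(8, 44).
Mode = (a−1)/b = 7/44 ≈ 0.1591.

λ̂_MAP = 0.1591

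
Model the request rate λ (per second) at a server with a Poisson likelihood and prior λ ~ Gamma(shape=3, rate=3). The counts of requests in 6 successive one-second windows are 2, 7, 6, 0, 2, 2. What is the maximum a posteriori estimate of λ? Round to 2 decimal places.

λ̂_MAP = 2.33

Σxᵢ = 2+7+6+0+2+2 = 19, with n = 6.
Posterior ∝ λ^2e^(−3λ) · λ^19e^(−6λ) = λ^21e^(−9λ), i.e. Gamma(shape=22, rate=9).
The mode of a Gamma(a, b) with a ≥ 1 (shape–rate) is (a−1)/b = 21/9 ≈ 2.33.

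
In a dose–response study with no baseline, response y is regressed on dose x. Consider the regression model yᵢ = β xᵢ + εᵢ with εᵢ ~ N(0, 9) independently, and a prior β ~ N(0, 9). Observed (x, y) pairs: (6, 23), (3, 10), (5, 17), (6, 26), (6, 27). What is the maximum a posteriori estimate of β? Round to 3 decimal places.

β̂_MAP = 3.993

log p(β | y) = −Σ(yᵢ − βxᵢ)²/(2·9) − β²/(2·9) + const.
Setting the derivative to zero: Σxᵢ(yᵢ − βxᵢ)/9 − β/9 = 0, so β = Σxᵢyᵢ / (Σxᵢ² + σ²/τ²).
Σxᵢyᵢ = 6·23 + 3·10 + 5·17 + 6·26 + 6·27 = 571; Σxᵢ² = 142; σ²/τ² = 1.
β̂_MAP = 571 / (142 + 1) = 571/143 ≈ 3.993.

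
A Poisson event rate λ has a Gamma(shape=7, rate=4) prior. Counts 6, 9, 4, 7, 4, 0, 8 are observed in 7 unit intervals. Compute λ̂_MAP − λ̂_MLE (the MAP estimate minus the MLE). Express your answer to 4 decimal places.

MAP − MLE = -1.4286

Σxᵢ = 38. Posterior is Gamma(45, 11); MAP = (45−1)/11 = 44/11 ≈ 4.00000.
MLE = x̄ = 38/7 ≈ 5.42857.
Difference = 44/11 − 38/7 = -10/7 ≈ -1.4286.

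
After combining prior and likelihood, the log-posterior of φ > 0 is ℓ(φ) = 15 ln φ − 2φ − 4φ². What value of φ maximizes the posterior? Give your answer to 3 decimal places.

ℓ'(φ) = 15/φ − 2 − 8φ. Setting this to zero and multiplying by φ: 8φ² + 2φ − 15 = 0.
φ = (−2 + √(2² + 4·8·15)) / (2·8) = (−2 + √484) / 16 = (−2 + 22)/16 = 5/4.
ℓ''(φ) = −15/φ² − 8 < 0, confirming a maximum.

φ̂_MAP = 1.250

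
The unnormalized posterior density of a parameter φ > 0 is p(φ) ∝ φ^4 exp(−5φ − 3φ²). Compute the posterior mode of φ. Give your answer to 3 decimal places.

φ̂_MAP = 0.500

ℓ'(φ) = 4/φ − 5 − 6φ. Setting this to zero and multiplying by φ: 6φ² + 5φ − 4 = 0.
φ = (−5 + √(5² + 4·6·4)) / (2·6) = (−5 + √121) / 12 = (−5 + 11)/12 = 1/2.
ℓ''(φ) = −4/φ² − 6 < 0, confirming a maximum.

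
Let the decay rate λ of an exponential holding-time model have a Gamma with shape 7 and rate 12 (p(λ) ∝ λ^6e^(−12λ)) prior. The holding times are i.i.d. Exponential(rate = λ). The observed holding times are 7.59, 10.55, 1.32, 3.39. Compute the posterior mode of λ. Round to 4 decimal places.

The Exponential(rate=λ) likelihood is ∝ λ^n e^(−λΣtᵢ). Here n = 4 and Σtᵢ = 7.59 + 10.55 + 1.32 + 3.39 = 22.85.
Posterior ∝ λ^6e^(−12λ) · λ^4e^(−22.85λ) = λ^10e^(−34.85λ), i.e. Gamma(11, 34.85).
Mode = (a−1)/b = 10/34.85 ≈ 0.2869.

λ̂_MAP = 0.2869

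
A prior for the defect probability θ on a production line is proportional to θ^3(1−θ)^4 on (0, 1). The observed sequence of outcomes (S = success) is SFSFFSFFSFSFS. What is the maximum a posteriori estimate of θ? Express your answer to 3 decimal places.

θ̂_MAP = 0.450

The prior density ∝ θ^3(1−θ)^4 is the kernel of Beta(4, 5).
Data: 6 successes in 13 trials (from the sequence). The binomial likelihood contributes θ^6(1−θ)^7, so the posterior is Beta(4+6, 5+7) = Beta(10, 12).
For Beta(a, b) with a, b > 1 the mode is (a−1)/(a+b−2) = 9/20 ≈ 0.450.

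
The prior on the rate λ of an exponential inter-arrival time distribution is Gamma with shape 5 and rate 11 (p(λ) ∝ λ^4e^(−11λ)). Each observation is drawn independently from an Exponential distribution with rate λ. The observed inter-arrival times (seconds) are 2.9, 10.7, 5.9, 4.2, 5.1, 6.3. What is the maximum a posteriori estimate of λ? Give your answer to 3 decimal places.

λ̂_MAP = 0.217

The Exponential(rate=λ) likelihood is ∝ λ^n e^(−λΣtᵢ). Here n = 6 and Σtᵢ = 2.9 + 10.7 + 5.9 + 4.2 + 5.1 + 6.3 = 35.1.
Posterior ∝ λ^4e^(−11λ) · λ^6e^(−35.1λ) = λ^10e^(−46.1λ), i.e. Gamma(11, 46.1).
Mode = (a−1)/b = 10/46.1 ≈ 0.217.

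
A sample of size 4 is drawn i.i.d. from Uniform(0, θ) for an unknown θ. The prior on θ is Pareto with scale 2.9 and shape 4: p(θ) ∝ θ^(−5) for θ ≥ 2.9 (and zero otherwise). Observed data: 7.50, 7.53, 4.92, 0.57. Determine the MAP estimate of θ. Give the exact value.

The Uniform(0, θ) likelihood is θ^(−n) for θ ≥ max(xᵢ), zero otherwise. Here max(xᵢ) = 7.53.
Posterior ∝ θ^(−5) · θ^(−4) = θ^(−9) on θ ≥ max(2.9, 7.53) = 7.53.
This density is strictly decreasing in θ, so the posterior mode lies at the lower boundary of the support.

θ̂_MAP = 7.53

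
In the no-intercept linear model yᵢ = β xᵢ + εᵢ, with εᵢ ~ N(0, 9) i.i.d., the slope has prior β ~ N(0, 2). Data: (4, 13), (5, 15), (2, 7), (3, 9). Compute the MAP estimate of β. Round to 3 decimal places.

log p(β | y) = −Σ(yᵢ − βxᵢ)²/(2·9) − β²/(2·2) + const.
Setting the derivative to zero: Σxᵢ(yᵢ − βxᵢ)/9 − β/2 = 0, so β = Σxᵢyᵢ / (Σxᵢ² + σ²/τ²).
Σxᵢyᵢ = 4·13 + 5·15 + 2·7 + 3·9 = 168; Σxᵢ² = 54; σ²/τ² = 4.5.
β̂_MAP = 168 / (54 + 4.5) = 168/58.5 ≈ 2.872.

β̂_MAP = 2.872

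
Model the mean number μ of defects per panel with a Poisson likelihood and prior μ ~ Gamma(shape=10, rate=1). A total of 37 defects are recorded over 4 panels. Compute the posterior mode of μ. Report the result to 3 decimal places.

Σxᵢ = 37, n = 4.
Posterior ∝ μ^9e^(−1μ) · μ^37e^(−4μ) = μ^46e^(−5μ), i.e. Gamma(shape=47, rate=5).
The mode of a Gamma(a, b) with a ≥ 1 (shape–rate) is (a−1)/b = 46/5 ≈ 9.200.

μ̂_MAP = 9.200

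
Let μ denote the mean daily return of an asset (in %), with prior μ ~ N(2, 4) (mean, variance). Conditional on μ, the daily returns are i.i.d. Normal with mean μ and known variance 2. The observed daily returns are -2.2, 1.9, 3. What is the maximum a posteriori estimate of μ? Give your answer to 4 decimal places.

n = 3; x̄ = ((-2.2) + 1.9 + 3)/3 = 2.7/3 = 0.9.
For a Normal prior and Normal likelihood with known variance, the posterior is Normal; its mode equals its mean, the precision-weighted average.
Prior precision 1/σ₀² = 1/4 = 0.25; data precision n/σ² = 3/2 = 1.5.
μ̂ = (0.25·2 + 1.5·0.9) / (0.25 + 1.5) = 1.85/1.75 = 37/35 ≈ 1.0571.

μ̂_MAP = 1.0571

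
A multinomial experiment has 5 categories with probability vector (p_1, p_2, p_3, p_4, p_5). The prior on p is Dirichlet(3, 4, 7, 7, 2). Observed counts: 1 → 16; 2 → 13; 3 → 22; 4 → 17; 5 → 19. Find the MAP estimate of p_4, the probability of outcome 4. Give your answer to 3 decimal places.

MAP estimate: 0.219

The posterior is Dirichlet(αᵢ + nᵢ) = Dirichlet(19, 17, 29, 24, 21).
For a Dirichlet(a₁,…,a_K) with all aᵢ > 1, the mode has j-th component (aⱼ − 1)/(Σaᵢ − K).
Here Σaᵢ = 110 and K = 5, so p_4 = (24 − 1)/(110 − 5) = 23/105 ≈ 0.219.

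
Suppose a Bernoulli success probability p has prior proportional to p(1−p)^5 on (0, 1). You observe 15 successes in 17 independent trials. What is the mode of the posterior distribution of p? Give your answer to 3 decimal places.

p̂_MAP = 0.696

The prior density ∝ p(1−p)^5 is the kernel of Beta(2, 6).
Data: 15 successes in 17 trials. The binomial likelihood contributes p^15(1−p)^2, so the posterior is Beta(2+15, 6+2) = Beta(17, 8).
For Beta(a, b) with a, b > 1 the mode is (a−1)/(a+b−2) = 16/23 ≈ 0.696.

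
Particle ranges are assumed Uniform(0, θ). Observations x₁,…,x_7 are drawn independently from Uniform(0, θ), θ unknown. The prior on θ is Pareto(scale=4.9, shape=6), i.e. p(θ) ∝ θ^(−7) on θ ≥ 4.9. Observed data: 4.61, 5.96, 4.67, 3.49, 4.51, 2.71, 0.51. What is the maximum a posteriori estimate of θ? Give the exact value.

θ̂_MAP = 5.96

The Uniform(0, θ) likelihood is θ^(−n) for θ ≥ max(xᵢ), zero otherwise. Here max(xᵢ) = 5.96.
Posterior ∝ θ^(−7) · θ^(−7) = θ^(−14) on θ ≥ max(4.9, 5.96) = 5.96.
This density is strictly decreasing in θ, so the posterior mode lies at the lower boundary of the support.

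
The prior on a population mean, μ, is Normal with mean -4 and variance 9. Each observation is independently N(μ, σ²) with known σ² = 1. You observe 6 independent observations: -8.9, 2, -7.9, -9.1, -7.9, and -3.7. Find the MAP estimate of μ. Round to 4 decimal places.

n = 6; x̄ = ((-8.9) + 2 + (-7.9) + (-9.1) + (-7.9) + (-3.7))/6 = -35.5/6 = -71/12 ≈ -5.9167.
For a Normal prior and Normal likelihood with known variance, the posterior is Normal; its mode equals its mean, the precision-weighted average.
Prior precision 1/σ₀² = 1/9; data precision n/σ² = 6/1 = 6.
μ̂ = ((1/9)·(-4) + 6·(-71/12)) / (1/9 + 6) = (-647/18)/(55/9) = -647/110 ≈ -5.8818.

μ̂_MAP = -5.8818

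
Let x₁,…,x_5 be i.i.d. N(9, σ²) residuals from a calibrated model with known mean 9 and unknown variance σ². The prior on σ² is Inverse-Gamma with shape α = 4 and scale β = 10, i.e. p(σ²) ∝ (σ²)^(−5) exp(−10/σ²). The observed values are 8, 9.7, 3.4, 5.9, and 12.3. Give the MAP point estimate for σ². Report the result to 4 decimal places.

Sum of squared deviations about the known mean: SS = (8−9)² + (9.7−9)² + (3.4−9)² + (5.9−9)² + (12.3−9)² = 53.35.
The Normal likelihood contributes (σ²)^(−n/2) exp(−SS/(2σ²)), so the posterior is Inverse-Gamma(α + n/2, β + SS/2) = Inverse-Gamma(6.5, 36.675).
The mode of Inverse-Gamma(a, b) is b/(a+1) = 36.675/7.5 ≈ 4.8900.

σ̂²_MAP = 4.8900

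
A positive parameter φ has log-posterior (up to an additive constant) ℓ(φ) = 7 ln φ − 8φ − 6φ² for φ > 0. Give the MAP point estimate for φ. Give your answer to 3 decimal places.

φ̂_MAP = 0.500

ℓ'(φ) = 7/φ − 8 − 12φ. Setting this to zero and multiplying by φ: 12φ² + 8φ − 7 = 0.
φ = (−8 + √(8² + 4·12·7)) / (2·12) = (−8 + √400) / 24 = (−8 + 20)/24 = 1/2.
ℓ''(φ) = −7/φ² − 12 < 0, confirming a maximum.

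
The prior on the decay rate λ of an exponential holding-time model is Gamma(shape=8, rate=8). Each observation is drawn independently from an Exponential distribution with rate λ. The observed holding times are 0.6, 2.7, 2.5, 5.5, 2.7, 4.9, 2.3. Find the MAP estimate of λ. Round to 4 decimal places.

λ̂_MAP = 0.4795

The Exponential(rate=λ) likelihood is ∝ λ^n e^(−λΣtᵢ). Here n = 7 and Σtᵢ = 0.6 + 2.7 + 2.5 + 5.5 + 2.7 + 4.9 + 2.3 = 21.2.
Posterior ∝ λ^7e^(−8λ) · λ^7e^(−21.2λ) = λ^14e^(−29.2λ), i.e. Gamma(15, 29.2).
Mode = (a−1)/b = 14/29.2 ≈ 0.4795.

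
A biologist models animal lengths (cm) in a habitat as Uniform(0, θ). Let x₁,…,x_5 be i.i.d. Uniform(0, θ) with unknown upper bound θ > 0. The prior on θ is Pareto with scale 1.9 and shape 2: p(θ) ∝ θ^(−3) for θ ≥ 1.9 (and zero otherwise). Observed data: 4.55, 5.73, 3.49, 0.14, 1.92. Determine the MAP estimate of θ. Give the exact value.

The Uniform(0, θ) likelihood is θ^(−n) for θ ≥ max(xᵢ), zero otherwise. Here max(xᵢ) = 5.73.
Posterior ∝ θ^(−3) · θ^(−5) = θ^(−8) on θ ≥ max(1.9, 5.73) = 5.73.
This density is strictly decreasing in θ, so the posterior mode lies at the lower boundary of the support.

θ̂_MAP = 5.73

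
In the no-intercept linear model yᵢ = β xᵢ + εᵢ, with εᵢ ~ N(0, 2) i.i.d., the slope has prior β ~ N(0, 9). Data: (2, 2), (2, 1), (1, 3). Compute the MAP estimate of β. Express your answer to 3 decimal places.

log p(β | y) = −Σ(yᵢ − βxᵢ)²/(2·2) − β²/(2·9) + const.
Setting the derivative to zero: Σxᵢ(yᵢ − βxᵢ)/2 − β/9 = 0, so β = Σxᵢyᵢ / (Σxᵢ² + σ²/τ²).
Σxᵢyᵢ = 2·2 + 2·1 + 1·3 = 9; Σxᵢ² = 9; σ²/τ² = 2/9.
β̂_MAP = 9 / (9 + 2/9) = 9/(83/9) = 81/83 ≈ 0.976.

β̂_MAP = 0.976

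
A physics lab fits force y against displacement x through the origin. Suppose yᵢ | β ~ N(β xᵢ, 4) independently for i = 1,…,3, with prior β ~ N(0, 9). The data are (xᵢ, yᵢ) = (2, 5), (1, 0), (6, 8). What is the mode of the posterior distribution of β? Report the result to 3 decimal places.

β̂_MAP = 1.399

log p(β | y) = −Σ(yᵢ − βxᵢ)²/(2·4) − β²/(2·9) + const.
Setting the derivative to zero: Σxᵢ(yᵢ − βxᵢ)/4 − β/9 = 0, so β = Σxᵢyᵢ / (Σxᵢ² + σ²/τ²).
Σxᵢyᵢ = 2·5 + 1·0 + 6·8 = 58; Σxᵢ² = 41; σ²/τ² = 4/9.
β̂_MAP = 58 / (41 + 4/9) = 58/(373/9) = 522/373 ≈ 1.399.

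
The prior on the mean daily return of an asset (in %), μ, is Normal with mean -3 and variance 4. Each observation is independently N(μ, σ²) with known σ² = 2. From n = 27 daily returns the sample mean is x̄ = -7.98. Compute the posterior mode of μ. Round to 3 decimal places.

μ̂_MAP = -7.889

n = 27, x̄ = -7.98.
For a Normal prior and Normal likelihood with known variance, the posterior is Normal; its mode equals its mean, the precision-weighted average.
Prior precision 1/σ₀² = 1/4 = 0.25; data precision n/σ² = 27/2 = 13.5.
μ̂ = (0.25·(-3) + 13.5·(-7.98)) / (0.25 + 13.5) = (-108.48)/13.75 = -10848/1375 ≈ -7.889.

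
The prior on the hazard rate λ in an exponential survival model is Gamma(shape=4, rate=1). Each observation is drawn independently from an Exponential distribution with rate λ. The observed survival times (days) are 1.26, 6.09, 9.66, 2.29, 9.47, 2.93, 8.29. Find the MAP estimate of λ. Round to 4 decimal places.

The Exponential(rate=λ) likelihood is ∝ λ^n e^(−λΣtᵢ). Here n = 7 and Σtᵢ = 1.26 + 6.09 + 9.66 + 2.29 + 9.47 + 2.93 + 8.29 = 39.99.
Posterior ∝ λ^3e^(−1λ) · λ^7e^(−39.99λ) = λ^10e^(−40.99λ), i.e. Gamma(11, 40.99).
Mode = (a−1)/b = 10/40.99 ≈ 0.2440.

λ̂_MAP = 0.2440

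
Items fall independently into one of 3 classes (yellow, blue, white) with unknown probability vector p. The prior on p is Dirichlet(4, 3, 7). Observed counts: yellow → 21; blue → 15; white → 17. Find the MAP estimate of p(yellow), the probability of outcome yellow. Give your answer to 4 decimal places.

MAP estimate of p(yellow) = 0.3750

The posterior is Dirichlet(αᵢ + nᵢ) = Dirichlet(25, 18, 24).
For a Dirichlet(a₁,…,a_K) with all aᵢ > 1, the mode has j-th component (aⱼ − 1)/(Σaᵢ − K).
Here Σaᵢ = 67 and K = 3, so p(yellow) = (25 − 1)/(67 − 3) = 24/64 ≈ 0.3750.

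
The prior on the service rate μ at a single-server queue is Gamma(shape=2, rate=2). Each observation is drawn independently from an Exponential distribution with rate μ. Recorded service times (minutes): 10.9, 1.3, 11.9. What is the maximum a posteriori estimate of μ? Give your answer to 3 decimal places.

The Exponential(rate=μ) likelihood is ∝ μ^n e^(−μΣtᵢ). Here n = 3 and Σtᵢ = 10.9 + 1.3 + 11.9 = 24.1.
Posterior ∝ μe^(−2μ) · μ^3e^(−24.1μ) = μ^4e^(−26.1μ), i.e. Gamma(5, 26.1).
Mode = (a−1)/b = 4/26.1 ≈ 0.153.

μ̂_MAP = 0.153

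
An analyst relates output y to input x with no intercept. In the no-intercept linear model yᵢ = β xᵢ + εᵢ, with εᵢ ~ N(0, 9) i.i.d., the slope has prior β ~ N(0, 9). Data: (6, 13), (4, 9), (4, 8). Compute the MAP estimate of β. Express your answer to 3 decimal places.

β̂_MAP = 2.116

log p(β | y) = −Σ(yᵢ − βxᵢ)²/(2·9) − β²/(2·9) + const.
Setting the derivative to zero: Σxᵢ(yᵢ − βxᵢ)/9 − β/9 = 0, so β = Σxᵢyᵢ / (Σxᵢ² + σ²/τ²).
Σxᵢyᵢ = 6·13 + 4·9 + 4·8 = 146; Σxᵢ² = 68; σ²/τ² = 1.
β̂_MAP = 146 / (68 + 1) = 146/69 ≈ 2.116.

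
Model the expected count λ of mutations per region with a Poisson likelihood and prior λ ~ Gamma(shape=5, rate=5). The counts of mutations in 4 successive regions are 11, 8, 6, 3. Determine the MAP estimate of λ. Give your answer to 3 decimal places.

Σxᵢ = 11+8+6+3 = 28, with n = 4.
Posterior ∝ λ^4e^(−5λ) · λ^28e^(−4λ) = λ^32e^(−9λ), i.e. Gamma(shape=33, rate=9).
The mode of a Gamma(a, b) with a ≥ 1 (shape–rate) is (a−1)/b = 32/9 ≈ 3.556.

λ̂_MAP = 3.556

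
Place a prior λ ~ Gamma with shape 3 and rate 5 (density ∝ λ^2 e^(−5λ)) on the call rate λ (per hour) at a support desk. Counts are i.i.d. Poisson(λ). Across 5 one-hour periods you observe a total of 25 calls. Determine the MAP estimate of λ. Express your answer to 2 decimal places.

Σxᵢ = 25, n = 5.
Posterior ∝ λ^2e^(−5λ) · λ^25e^(−5λ) = λ^27e^(−10λ), i.e. Gamma(shape=28, rate=10).
The mode of a Gamma(a, b) with a ≥ 1 (shape–rate) is (a−1)/b = 27/10 ≈ 2.70.

λ̂_MAP = 2.70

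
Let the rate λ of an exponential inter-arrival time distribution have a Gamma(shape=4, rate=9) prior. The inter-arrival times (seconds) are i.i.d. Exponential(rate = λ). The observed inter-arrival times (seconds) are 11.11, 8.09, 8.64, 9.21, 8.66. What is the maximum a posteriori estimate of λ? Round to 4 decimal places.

λ̂_MAP = 0.1462

The Exponential(rate=λ) likelihood is ∝ λ^n e^(−λΣtᵢ). Here n = 5 and Σtᵢ = 11.11 + 8.09 + 8.64 + 9.21 + 8.66 = 45.71.
Posterior ∝ λ^3e^(−9λ) · λ^5e^(−45.71λ) = λ^8e^(−54.71λ), i.e. Gamma(9, 54.71).
Mode = (a−1)/b = 8/54.71 ≈ 0.1462.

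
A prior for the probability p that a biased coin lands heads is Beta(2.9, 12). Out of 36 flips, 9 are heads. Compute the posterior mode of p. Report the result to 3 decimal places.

Prior: Beta(2.9, 12).
Data: 9 successes in 36 trials. The binomial likelihood contributes p^9(1−p)^27, so the posterior is Beta(2.9+9, 12+27) = Beta(11.9, 39).
For Beta(a, b) with a, b > 1 the mode is (a−1)/(a+b−2) = 10.9/48.9 ≈ 0.223.

p̂_MAP = 0.223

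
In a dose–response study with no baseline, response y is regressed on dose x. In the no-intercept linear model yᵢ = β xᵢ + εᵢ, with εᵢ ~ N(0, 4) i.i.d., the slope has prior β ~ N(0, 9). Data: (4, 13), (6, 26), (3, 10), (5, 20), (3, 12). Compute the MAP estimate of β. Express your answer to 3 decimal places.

log p(β | y) = −Σ(yᵢ − βxᵢ)²/(2·4) − β²/(2·9) + const.
Setting the derivative to zero: Σxᵢ(yᵢ − βxᵢ)/4 − β/9 = 0, so β = Σxᵢyᵢ / (Σxᵢ² + σ²/τ²).
Σxᵢyᵢ = 4·13 + 6·26 + 3·10 + 5·20 + 3·12 = 374; Σxᵢ² = 95; σ²/τ² = 4/9.
β̂_MAP = 374 / (95 + 4/9) = 374/(859/9) = 3366/859 ≈ 3.919.

β̂_MAP = 3.919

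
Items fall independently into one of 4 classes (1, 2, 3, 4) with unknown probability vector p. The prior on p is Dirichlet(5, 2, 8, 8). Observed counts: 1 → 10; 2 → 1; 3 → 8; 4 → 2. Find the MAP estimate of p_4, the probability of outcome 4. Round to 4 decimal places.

The posterior is Dirichlet(αᵢ + nᵢ) = Dirichlet(15, 3, 16, 10).
For a Dirichlet(a₁,…,a_K) with all aᵢ > 1, the mode has j-th component (aⱼ − 1)/(Σaᵢ − K).
Here Σaᵢ = 44 and K = 4, so p_4 = (10 − 1)/(44 − 4) = 9/40 ≈ 0.2250.

MAP estimate: 0.2250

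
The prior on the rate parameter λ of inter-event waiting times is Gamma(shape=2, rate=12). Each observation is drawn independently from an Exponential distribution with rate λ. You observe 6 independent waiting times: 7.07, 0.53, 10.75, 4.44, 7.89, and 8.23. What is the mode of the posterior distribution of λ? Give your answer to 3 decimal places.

The Exponential(rate=λ) likelihood is ∝ λ^n e^(−λΣtᵢ). Here n = 6 and Σtᵢ = 7.07 + 0.53 + 10.75 + 4.44 + 7.89 + 8.23 = 38.91.
Posterior ∝ λe^(−12λ) · λ^6e^(−38.91λ) = λ^7e^(−50.91λ), i.e. Gamma(8, 50.91).
Mode = (a−1)/b = 7/50.91 ≈ 0.137.

λ̂_MAP = 0.137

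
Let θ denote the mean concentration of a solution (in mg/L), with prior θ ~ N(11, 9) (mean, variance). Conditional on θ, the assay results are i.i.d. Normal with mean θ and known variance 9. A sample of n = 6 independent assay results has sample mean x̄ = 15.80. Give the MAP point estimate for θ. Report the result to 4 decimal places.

θ̂_MAP = 15.1143

n = 6, x̄ = 15.80.
For a Normal prior and Normal likelihood with known variance, the posterior is Normal; its mode equals its mean, the precision-weighted average.
Prior precision 1/σ₀² = 1/9; data precision n/σ² = 6/9 = 2/3.
θ̂ = ((1/9)·11 + (2/3)·15.8) / (1/9 + 2/3) = (529/45)/(7/9) = 529/35 ≈ 15.1143.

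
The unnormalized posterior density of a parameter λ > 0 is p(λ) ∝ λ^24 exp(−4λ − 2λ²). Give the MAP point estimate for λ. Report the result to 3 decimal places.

ℓ'(λ) = 24/λ − 4 − 4λ. Setting this to zero and multiplying by λ: 4λ² + 4λ − 24 = 0.
λ = (−4 + √(4² + 4·4·24)) / (2·4) = (−4 + √400) / 8 = (−4 + 20)/8 = 2.
ℓ''(λ) = −24/λ² − 4 < 0, confirming a maximum.

λ̂_MAP = 2.000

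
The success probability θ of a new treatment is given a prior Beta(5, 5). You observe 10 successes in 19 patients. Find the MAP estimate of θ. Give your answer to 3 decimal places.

θ̂_MAP = 0.519

Prior: Beta(5, 5).
Data: 10 successes in 19 trials. The binomial likelihood contributes θ^10(1−θ)^9, so the posterior is Beta(5+10, 5+9) = Beta(15, 14).
For Beta(a, b) with a, b > 1 the mode is (a−1)/(a+b−2) = 14/27 ≈ 0.519.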